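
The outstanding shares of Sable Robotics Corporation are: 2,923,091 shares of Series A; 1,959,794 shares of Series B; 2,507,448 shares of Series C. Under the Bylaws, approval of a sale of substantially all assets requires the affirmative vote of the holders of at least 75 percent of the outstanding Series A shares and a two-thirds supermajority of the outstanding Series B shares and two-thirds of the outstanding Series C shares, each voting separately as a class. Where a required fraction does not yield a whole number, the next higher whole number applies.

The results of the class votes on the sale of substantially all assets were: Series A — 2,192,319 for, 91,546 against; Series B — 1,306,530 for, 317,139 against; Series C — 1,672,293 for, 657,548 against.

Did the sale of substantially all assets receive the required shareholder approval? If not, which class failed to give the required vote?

Approved — every class gave the required vote.

Series A: 3/4 of 2923091 = 2192318.25, rounded up to 2192319; 2,192,319 required, 2,192,319 in favor — approved.
Series B: 2/3 of 1959794 = 1306529.33, rounded up to 1306530; 1,306,530 required, 1,306,530 in favor — approved.
Series C: 2/3 of 2507448 = 1671632; 1,671,632 required, 1,672,293 in favor — approved.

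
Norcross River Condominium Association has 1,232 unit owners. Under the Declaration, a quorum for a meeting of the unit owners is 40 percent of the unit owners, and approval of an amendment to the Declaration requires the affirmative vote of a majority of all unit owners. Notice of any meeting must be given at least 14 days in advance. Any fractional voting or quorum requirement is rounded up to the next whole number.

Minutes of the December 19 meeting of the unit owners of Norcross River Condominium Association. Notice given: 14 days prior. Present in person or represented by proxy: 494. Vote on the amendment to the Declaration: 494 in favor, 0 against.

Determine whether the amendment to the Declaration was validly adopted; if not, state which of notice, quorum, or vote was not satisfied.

Notice: 14 days given; 14 required. Satisfied.
Quorum: 40% of 1,232 = 492.80, rounded up to 493; 494 present. Satisfied.
Vote: requires a majority of all unit owners (1,232); a majority of 1232 is 617, so 617 needed; 494 in favor. Not satisfied.

Invalid — vote requirement not satisfied.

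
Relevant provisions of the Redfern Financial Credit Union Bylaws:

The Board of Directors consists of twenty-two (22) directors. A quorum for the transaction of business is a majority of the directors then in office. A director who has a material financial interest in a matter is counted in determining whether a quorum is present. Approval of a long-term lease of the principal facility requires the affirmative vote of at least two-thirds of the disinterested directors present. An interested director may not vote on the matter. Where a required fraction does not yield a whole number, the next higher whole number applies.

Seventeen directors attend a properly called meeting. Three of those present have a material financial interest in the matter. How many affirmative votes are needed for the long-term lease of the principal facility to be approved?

10

The long-term lease of the principal facility requires two-thirds of the disinterested directors present (17 − 3 = 14).
2/3 of 14 = 9.33, rounded up to 10.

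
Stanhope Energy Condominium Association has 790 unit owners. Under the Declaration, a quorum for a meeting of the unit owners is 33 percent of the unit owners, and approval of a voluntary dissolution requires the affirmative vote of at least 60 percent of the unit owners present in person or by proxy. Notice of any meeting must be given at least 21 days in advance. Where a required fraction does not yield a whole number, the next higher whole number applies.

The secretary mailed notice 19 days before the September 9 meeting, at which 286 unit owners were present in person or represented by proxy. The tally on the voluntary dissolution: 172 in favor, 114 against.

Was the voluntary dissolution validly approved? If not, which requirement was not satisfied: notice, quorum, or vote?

Notice: 19 days given; 21 required. Not satisfied.
Quorum: 33% of 790 = 260.70, rounded up to 261; 286 present. Satisfied.
Vote: requires three-fifths of those present (286); 3/5 of 286 = 171.60, rounded up to 172, so 172 needed; 172 in favor. Satisfied.

Invalid — notice requirement not satisfied.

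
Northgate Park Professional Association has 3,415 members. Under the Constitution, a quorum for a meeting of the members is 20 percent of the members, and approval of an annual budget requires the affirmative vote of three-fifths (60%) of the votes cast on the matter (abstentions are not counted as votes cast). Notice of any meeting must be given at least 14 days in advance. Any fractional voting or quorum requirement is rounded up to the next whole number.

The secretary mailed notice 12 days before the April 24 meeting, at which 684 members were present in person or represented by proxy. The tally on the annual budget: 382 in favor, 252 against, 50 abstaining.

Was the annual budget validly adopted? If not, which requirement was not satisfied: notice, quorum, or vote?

Invalid — notice requirement not satisfied.

Notice: 12 days given; 14 required. Not satisfied.
Quorum: 20% of 3,415 = 683; 684 present. Satisfied.
Vote: requires three-fifths of the votes cast (684 − 50 abstaining = 634); 3/5 of 634 = 380.40, rounded up to 381, so 381 needed; 382 in favor. Satisfied.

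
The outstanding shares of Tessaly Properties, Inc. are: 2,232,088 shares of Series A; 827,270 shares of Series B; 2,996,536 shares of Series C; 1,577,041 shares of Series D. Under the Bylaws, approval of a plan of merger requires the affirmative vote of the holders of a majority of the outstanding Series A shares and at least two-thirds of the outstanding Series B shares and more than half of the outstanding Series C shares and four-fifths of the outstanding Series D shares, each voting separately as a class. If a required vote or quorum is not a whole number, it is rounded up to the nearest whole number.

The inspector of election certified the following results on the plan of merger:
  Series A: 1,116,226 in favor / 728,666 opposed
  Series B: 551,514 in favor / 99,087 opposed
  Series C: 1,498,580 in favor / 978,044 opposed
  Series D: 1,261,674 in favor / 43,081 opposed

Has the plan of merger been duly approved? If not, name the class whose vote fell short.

Approved — every class gave the required vote.

Series A: a majority of 2232088 is 1116045; 1,116,045 required, 1,116,226 in favor — approved.
Series B: 2/3 of 827270 = 551513.33, rounded up to 551514; 551,514 required, 551,514 in favor — approved.
Series C: a majority of 2996536 is 1498269; 1,498,269 required, 1,498,580 in favor — approved.
Series D: 4/5 of 1577041 = 1261632.80, rounded up to 1261633; 1,261,633 required, 1,261,674 in favor — approved.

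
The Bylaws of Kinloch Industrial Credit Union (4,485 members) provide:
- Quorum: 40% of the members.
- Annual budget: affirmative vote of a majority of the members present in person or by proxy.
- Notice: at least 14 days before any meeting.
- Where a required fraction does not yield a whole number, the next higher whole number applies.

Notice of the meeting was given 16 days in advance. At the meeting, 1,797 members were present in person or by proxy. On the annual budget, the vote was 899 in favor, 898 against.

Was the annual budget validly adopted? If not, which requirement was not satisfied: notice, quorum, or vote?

Notice: 16 days given; 14 required. Satisfied.
Quorum: 40% of 4,485 = 1,794; 1,797 present. Satisfied.
Vote: requires a majority of those present (1,797); a majority of 1797 is 899, so 899 needed; 899 in favor. Satisfied.

Valid — all requirements satisfied.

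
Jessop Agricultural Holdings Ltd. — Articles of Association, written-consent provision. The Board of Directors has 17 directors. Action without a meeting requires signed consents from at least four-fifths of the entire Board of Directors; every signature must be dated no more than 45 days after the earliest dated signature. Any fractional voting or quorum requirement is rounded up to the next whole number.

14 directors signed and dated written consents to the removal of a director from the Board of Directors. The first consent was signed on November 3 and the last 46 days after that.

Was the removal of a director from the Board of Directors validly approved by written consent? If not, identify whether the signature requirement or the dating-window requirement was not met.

Signatures required: at least four-fifths of 17 — 4/5 of 17 = 13.60, rounded up to 14, so 14 needed; 14 signed. Sufficient.
Dating window: the latest signature is 46 days after the earliest; the limit is 45 days. Outside the window.

Not effective — dating-window requirement not satisfied.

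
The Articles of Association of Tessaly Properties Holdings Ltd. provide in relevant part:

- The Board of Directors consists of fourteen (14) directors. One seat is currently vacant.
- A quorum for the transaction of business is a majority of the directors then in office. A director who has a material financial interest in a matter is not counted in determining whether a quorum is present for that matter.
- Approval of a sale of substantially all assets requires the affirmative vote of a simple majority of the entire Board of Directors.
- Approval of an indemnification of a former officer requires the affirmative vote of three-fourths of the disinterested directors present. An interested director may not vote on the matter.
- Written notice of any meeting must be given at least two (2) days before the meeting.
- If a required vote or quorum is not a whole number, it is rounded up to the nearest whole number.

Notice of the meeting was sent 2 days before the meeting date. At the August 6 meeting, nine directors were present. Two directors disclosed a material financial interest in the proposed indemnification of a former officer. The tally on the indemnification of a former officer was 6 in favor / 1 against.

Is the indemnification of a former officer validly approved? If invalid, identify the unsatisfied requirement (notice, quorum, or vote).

Notice: 2 days given; 2 required (2 ≥ 2). Satisfied.
Quorum: 9 present, but the 2 interested directors do not count, leaving 7. Quorum is 7. Satisfied.
Vote: the indemnification of a former officer requires three-fourths of the disinterested directors present (9 − 2 = 7). 3/4 of 7 = 5.25, rounded up to 6, so 6 affirmative votes are needed; 6 voted in favor. Satisfied.

Valid — all requirements satisfied.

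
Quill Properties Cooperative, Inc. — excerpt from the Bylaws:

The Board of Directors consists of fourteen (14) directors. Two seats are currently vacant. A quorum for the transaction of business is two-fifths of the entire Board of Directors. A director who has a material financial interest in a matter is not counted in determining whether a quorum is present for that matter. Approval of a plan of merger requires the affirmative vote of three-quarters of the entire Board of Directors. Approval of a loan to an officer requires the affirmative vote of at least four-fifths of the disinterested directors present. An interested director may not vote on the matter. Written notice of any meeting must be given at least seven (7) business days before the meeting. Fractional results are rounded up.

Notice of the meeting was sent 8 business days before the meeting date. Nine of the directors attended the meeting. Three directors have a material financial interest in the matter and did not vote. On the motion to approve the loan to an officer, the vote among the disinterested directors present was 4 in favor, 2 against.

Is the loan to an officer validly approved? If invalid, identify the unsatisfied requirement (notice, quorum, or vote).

Invalid — vote requirement not satisfied.

Notice: 8 business days given; 7 required (8 ≥ 7). Satisfied.
Quorum: 9 present, but the 3 interested directors do not count, leaving 6. Quorum is 6. Satisfied.
Vote: the loan to an officer requires four-fifths of the disinterested directors present (9 − 3 = 6). 4/5 of 6 = 4.80, rounded up to 5, so 5 affirmative votes are needed; 4 voted in favor. Not satisfied.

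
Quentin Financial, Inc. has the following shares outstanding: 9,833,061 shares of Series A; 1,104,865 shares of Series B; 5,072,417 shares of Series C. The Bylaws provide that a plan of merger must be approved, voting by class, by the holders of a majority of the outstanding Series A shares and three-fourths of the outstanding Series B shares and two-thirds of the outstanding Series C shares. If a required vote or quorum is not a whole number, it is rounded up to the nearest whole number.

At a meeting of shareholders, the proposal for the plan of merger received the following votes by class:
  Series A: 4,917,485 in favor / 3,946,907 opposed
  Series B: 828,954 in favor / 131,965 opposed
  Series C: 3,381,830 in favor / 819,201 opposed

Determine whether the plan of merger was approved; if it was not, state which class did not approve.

Series A: a majority of 9833061 is 4916531; 4,916,531 required, 4,917,485 in favor — approved.
Series B: 3/4 of 1104865 = 828648.75, rounded up to 828649; 828,649 required, 828,954 in favor — approved.
Series C: 2/3 of 5072417 = 3381611.33, rounded up to 3381612; 3,381,612 required, 3,381,830 in favor — approved.

Approved — every class gave the required vote.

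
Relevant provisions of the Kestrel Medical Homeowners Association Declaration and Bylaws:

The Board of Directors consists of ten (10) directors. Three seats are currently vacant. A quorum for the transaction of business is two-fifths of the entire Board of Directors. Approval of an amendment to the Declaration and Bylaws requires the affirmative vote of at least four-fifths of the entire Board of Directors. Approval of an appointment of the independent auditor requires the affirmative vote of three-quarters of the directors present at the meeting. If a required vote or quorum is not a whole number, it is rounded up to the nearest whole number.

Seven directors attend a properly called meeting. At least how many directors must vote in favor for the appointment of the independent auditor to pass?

The appointment of the independent auditor requires three-fourths of the directors present (7).
3/4 of 7 = 5.25, rounded up to 6.

6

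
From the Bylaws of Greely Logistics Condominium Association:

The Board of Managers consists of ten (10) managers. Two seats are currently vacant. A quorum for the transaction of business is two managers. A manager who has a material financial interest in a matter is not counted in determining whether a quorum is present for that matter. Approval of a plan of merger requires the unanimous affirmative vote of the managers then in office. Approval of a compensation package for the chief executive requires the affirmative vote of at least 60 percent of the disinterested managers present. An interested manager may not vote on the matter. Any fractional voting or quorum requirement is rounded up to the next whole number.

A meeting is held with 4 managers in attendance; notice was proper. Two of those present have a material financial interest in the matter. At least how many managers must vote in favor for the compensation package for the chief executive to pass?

2

The compensation package for the chief executive requires three-fifths of the disinterested managers present (4 − 2 = 2).
3/5 of 2 = 1.20, rounded up to 2.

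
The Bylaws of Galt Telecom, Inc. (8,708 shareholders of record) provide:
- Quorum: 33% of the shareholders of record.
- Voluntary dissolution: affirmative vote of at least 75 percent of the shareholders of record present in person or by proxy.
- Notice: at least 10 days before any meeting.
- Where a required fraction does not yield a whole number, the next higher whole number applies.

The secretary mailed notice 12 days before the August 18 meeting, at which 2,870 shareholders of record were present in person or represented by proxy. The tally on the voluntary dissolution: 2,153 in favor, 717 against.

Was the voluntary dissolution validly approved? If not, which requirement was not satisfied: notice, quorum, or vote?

Notice: 12 days given; 10 required. Satisfied.
Quorum: 33% of 8,708 = 2,873.64, rounded up to 2,874; 2,870 present. Not satisfied.
Vote: requires three-fourths of those present (2,870); 3/4 of 2870 = 2152.50, rounded up to 2153, so 2,153 needed; 2,153 in favor. Satisfied.

Invalid — quorum requirement not satisfied.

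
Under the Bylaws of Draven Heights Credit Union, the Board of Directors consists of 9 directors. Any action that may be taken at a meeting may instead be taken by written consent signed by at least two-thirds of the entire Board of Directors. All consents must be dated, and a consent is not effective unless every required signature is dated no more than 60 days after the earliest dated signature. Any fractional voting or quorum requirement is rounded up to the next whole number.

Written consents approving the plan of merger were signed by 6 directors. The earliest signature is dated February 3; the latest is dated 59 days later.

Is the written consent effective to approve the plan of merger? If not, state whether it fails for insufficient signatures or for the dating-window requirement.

Effective — both the signature and dating-window requirements are satisfied.

Signatures required: at least two-thirds of 9 — 2/3 of 9 = 6, so 6 needed; 6 signed. Sufficient.
Dating window: the latest signature is 59 days after the earliest; the limit is 60 days. Within the window.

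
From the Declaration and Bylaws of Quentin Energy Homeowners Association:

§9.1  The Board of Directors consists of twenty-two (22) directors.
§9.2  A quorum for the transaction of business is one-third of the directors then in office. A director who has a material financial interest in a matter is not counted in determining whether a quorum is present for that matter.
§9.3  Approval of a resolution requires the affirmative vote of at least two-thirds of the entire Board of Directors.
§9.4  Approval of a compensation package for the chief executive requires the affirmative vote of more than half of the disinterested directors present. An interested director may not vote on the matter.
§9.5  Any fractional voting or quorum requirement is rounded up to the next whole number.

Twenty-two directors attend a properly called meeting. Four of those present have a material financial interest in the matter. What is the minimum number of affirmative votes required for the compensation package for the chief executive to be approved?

The compensation package for the chief executive requires a majority of the disinterested directors present (22 − 4 = 18).
A majority of 18 is 10.

10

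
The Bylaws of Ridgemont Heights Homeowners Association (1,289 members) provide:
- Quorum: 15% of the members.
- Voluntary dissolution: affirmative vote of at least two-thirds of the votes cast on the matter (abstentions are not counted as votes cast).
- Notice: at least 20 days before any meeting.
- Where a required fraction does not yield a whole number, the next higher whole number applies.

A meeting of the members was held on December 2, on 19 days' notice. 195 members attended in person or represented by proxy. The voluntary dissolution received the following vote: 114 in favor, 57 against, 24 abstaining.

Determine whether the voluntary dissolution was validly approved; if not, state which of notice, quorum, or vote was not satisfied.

Notice: 19 days given; 20 required. Not satisfied.
Quorum: 15% of 1,289 = 193.35, rounded up to 194; 195 present. Satisfied.
Vote: requires two-thirds of the votes cast (195 − 24 abstaining = 171); 2/3 of 171 = 114, so 114 needed; 114 in favor. Satisfied.

Invalid — notice requirement not satisfied.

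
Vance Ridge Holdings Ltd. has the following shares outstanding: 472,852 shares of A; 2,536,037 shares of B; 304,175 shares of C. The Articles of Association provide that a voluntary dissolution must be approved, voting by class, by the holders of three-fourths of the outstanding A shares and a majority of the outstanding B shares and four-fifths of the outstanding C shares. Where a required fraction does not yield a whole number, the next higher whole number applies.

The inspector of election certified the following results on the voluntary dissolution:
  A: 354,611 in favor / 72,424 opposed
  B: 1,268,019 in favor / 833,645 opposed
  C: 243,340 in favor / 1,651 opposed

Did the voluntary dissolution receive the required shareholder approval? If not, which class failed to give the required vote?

A: 3/4 of 472852 = 354639; 354,639 required, 354,611 in favor — not approved.
B: a majority of 2536037 is 1268019; 1,268,019 required, 1,268,019 in favor — approved.
C: 4/5 of 304175 = 243340; 243,340 required, 243,340 in favor — approved.

Not approved — the A shares did not give the required vote.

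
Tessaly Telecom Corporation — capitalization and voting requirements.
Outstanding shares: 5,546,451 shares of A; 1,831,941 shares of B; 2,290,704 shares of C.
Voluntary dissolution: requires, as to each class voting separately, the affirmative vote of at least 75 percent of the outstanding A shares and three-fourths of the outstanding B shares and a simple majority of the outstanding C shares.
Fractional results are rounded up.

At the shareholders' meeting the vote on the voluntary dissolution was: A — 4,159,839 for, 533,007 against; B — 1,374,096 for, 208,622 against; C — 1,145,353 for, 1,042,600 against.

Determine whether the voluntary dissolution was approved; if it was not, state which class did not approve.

A: 3/4 of 5546451 = 4159838.25, rounded up to 4159839; 4,159,839 required, 4,159,839 in favor — approved.
B: 3/4 of 1831941 = 1373955.75, rounded up to 1373956; 1,373,956 required, 1,374,096 in favor — approved.
C: a majority of 2290704 is 1145353; 1,145,353 required, 1,145,353 in favor — approved.

Approved — every class gave the required vote.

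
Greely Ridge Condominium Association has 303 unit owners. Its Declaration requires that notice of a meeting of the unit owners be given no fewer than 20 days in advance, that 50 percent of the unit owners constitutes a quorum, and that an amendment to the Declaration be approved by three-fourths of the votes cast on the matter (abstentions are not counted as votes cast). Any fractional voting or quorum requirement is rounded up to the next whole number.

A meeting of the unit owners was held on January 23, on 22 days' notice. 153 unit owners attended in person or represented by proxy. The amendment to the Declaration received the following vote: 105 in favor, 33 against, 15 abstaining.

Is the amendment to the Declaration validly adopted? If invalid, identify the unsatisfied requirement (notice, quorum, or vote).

Valid — all requirements satisfied.

Notice: 22 days given; 20 required. Satisfied.
Quorum: 50% of 303 = 151.50, rounded up to 152; 153 present. Satisfied.
Vote: requires three-fourths of the votes cast (153 − 15 abstaining = 138); 3/4 of 138 = 103.50, rounded up to 104, so 104 needed; 105 in favor. Satisfied.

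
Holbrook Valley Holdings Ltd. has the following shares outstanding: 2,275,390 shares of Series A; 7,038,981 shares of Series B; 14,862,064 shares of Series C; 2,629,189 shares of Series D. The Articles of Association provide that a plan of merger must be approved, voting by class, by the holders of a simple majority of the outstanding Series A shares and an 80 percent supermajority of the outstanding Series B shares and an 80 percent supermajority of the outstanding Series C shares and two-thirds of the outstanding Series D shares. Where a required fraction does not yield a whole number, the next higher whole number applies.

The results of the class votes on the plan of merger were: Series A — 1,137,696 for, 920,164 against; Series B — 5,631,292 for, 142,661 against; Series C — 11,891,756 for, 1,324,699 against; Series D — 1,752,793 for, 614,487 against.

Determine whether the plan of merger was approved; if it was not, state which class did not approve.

Approved — every class gave the required vote.

Series A: a majority of 2275390 is 1137696; 1,137,696 required, 1,137,696 in favor — approved.
Series B: 4/5 of 7038981 = 5631184.80, rounded up to 5631185; 5,631,185 required, 5,631,292 in favor — approved.
Series C: 4/5 of 14862064 = 11889651.20, rounded up to 11889652; 11,889,652 required, 11,891,756 in favor — approved.
Series D: 2/3 of 2629189 = 1752792.67, rounded up to 1752793; 1,752,793 required, 1,752,793 in favor — approved.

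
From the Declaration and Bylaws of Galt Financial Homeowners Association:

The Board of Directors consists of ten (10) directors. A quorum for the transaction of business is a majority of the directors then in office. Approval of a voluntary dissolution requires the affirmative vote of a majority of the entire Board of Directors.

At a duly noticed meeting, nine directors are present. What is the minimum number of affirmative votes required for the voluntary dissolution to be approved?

The voluntary dissolution requires a majority of the entire Board of Directors (10).
A majority of 10 is 6.

6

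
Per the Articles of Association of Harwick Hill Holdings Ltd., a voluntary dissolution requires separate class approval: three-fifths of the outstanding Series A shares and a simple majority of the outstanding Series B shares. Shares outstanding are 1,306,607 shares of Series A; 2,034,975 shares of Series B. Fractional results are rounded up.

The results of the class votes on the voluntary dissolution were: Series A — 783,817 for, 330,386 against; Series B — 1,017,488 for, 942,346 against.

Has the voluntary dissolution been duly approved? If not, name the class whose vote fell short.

Not approved — the Series A shares did not give the required vote.

Series A: 3/5 of 1306607 = 783964.20, rounded up to 783965; 783,965 required, 783,817 in favor — not approved.
Series B: a majority of 2034975 is 1017488; 1,017,488 required, 1,017,488 in favor — approved.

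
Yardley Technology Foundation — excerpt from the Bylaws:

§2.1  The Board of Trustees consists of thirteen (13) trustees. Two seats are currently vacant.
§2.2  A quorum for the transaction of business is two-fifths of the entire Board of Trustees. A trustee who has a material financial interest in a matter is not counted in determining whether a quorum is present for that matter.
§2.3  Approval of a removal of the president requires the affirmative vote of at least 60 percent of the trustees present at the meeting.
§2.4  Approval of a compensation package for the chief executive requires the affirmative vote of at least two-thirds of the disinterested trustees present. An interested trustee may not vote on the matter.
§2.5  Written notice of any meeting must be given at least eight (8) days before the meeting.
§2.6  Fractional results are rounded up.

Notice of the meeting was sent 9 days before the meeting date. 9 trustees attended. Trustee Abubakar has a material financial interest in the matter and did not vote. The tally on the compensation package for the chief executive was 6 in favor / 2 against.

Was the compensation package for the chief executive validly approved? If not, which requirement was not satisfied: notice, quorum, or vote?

Valid — all requirements satisfied.

Notice: 9 days given; 8 required (9 ≥ 8). Satisfied.
Quorum: 9 present, but the 1 interested trustee does not count, leaving 8. Quorum is 6. Satisfied.
Vote: the compensation package for the chief executive requires two-thirds of the disinterested trustees present (9 − 1 = 8). 2/3 of 8 = 5.33, rounded up to 6, so 6 affirmative votes are needed; 6 voted in favor. Satisfied.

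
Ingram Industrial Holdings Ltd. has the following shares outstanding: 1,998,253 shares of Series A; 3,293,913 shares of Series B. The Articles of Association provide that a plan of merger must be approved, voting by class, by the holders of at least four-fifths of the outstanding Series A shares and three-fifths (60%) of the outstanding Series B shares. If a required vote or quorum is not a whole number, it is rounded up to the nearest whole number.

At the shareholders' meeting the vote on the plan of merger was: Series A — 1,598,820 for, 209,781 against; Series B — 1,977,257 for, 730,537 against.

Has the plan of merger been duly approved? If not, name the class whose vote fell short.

Series A: 4/5 of 1998253 = 1598602.40, rounded up to 1598603; 1,598,603 required, 1,598,820 in favor — approved.
Series B: 3/5 of 3293913 = 1976347.80, rounded up to 1976348; 1,976,348 required, 1,977,257 in favor — approved.

Approved — every class gave the required vote.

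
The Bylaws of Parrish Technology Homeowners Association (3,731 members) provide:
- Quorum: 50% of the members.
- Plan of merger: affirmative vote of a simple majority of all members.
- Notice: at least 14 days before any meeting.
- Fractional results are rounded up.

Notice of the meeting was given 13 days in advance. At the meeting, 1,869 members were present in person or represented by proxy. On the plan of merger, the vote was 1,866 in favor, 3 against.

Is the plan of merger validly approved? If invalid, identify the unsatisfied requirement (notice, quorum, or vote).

Notice: 13 days given; 14 required. Not satisfied.
Quorum: 50% of 3,731 = 1,865.50, rounded up to 1,866; 1,869 present. Satisfied.
Vote: requires a majority of all members (3,731); a majority of 3731 is 1866, so 1,866 needed; 1,866 in favor. Satisfied.

Invalid — notice requirement not satisfied.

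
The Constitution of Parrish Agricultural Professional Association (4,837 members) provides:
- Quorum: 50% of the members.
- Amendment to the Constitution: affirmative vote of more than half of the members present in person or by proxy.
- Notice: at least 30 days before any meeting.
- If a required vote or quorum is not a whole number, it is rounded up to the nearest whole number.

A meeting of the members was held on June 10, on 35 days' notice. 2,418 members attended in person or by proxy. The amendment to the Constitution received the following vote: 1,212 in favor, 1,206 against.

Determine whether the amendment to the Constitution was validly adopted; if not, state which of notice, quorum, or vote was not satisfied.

Notice: 35 days given; 30 required. Satisfied.
Quorum: 50% of 4,837 = 2,418.50, rounded up to 2,419; 2,418 present. Not satisfied.
Vote: requires a majority of those present (2,418); a majority of 2418 is 1210, so 1,210 needed; 1,212 in favor. Satisfied.

Invalid — quorum requirement not satisfied.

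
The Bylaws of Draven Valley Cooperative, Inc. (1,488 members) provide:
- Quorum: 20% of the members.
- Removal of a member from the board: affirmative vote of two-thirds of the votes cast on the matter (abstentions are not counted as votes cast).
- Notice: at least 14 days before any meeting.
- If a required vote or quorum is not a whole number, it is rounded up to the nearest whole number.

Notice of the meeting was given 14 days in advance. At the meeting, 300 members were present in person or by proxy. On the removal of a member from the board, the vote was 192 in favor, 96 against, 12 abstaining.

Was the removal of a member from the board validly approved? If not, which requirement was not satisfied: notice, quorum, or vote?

Notice: 14 days given; 14 required. Satisfied.
Quorum: 20% of 1,488 = 297.60, rounded up to 298; 300 present. Satisfied.
Vote: requires two-thirds of the votes cast (300 − 12 abstaining = 288); 2/3 of 288 = 192, so 192 needed; 192 in favor. Satisfied.

Valid — all requirements satisfied.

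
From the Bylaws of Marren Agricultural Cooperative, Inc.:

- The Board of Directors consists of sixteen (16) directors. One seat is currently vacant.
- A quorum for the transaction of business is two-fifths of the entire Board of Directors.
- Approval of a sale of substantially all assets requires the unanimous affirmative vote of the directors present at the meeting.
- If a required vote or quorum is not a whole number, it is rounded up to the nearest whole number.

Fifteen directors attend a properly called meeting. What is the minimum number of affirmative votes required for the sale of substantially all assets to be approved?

The sale of substantially all assets requires the unanimous vote of the directors present (15).
Unanimous means all 15.

15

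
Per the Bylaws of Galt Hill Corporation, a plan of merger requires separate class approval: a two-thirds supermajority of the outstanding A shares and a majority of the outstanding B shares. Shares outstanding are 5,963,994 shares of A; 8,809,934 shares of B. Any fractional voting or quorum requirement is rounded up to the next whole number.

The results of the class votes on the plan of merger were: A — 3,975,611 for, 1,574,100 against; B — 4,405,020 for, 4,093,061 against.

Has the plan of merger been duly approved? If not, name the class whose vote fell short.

Not approved — the A shares did not give the required vote.

A: 2/3 of 5963994 = 3975996; 3,975,996 required, 3,975,611 in favor — not approved.
B: a majority of 8809934 is 4404968; 4,404,968 required, 4,405,020 in favor — approved.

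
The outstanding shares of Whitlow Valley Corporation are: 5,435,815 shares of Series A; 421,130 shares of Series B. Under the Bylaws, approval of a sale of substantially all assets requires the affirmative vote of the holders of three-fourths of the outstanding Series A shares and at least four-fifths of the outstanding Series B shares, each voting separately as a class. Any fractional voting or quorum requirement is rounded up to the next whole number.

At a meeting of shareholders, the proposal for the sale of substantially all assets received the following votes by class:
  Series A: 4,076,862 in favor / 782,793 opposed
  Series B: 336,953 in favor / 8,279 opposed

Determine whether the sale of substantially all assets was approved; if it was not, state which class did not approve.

Approved — every class gave the required vote.

Series A: 3/4 of 5435815 = 4076861.25, rounded up to 4076862; 4,076,862 required, 4,076,862 in favor — approved.
Series B: 4/5 of 421130 = 336904; 336,904 required, 336,953 in favor — approved.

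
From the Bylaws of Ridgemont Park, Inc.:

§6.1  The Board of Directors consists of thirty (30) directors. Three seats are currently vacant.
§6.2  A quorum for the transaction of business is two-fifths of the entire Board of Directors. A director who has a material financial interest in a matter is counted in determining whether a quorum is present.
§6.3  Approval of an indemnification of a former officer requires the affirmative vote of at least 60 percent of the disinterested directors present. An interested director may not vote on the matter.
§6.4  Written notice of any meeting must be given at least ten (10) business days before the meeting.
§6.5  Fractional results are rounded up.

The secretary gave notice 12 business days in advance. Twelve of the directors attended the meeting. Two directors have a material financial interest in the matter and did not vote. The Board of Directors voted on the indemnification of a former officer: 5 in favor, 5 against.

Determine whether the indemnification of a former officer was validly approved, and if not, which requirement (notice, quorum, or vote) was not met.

Notice: 12 business days given; 10 required (12 ≥ 10). Satisfied.
Quorum: 12 present (interested directors count toward quorum); quorum is 12. Satisfied.
Vote: the indemnification of a former officer requires three-fifths of the disinterested directors present (12 − 2 = 10). 3/5 of 10 = 6, so 6 affirmative votes are needed; 5 voted in favor. Not satisfied.

Invalid — vote requirement not satisfied.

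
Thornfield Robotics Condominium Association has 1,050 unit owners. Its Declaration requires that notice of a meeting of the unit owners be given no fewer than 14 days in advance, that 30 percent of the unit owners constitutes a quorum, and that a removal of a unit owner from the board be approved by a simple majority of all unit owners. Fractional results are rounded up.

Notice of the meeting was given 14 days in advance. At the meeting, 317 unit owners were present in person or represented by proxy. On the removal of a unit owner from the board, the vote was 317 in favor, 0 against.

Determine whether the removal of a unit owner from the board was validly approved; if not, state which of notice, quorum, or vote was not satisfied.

Invalid — vote requirement not satisfied.

Notice: 14 days given; 14 required. Satisfied.
Quorum: 30% of 1,050 = 315; 317 present. Satisfied.
Vote: requires a majority of all unit owners (1,050); a majority of 1050 is 526, so 526 needed; 317 in favor. Not satisfied.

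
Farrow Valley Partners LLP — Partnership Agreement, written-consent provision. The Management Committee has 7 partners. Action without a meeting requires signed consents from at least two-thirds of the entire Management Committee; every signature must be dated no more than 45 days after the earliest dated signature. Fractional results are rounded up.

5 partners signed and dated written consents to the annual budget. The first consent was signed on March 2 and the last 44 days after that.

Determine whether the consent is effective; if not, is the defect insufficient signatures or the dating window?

Signatures required: at least two-thirds of 7 — 2/3 of 7 = 4.67, rounded up to 5, so 5 needed; 5 signed. Sufficient.
Dating window: the latest signature is 44 days after the earliest; the limit is 45 days. Within the window.

Effective — both the signature and dating-window requirements are satisfied.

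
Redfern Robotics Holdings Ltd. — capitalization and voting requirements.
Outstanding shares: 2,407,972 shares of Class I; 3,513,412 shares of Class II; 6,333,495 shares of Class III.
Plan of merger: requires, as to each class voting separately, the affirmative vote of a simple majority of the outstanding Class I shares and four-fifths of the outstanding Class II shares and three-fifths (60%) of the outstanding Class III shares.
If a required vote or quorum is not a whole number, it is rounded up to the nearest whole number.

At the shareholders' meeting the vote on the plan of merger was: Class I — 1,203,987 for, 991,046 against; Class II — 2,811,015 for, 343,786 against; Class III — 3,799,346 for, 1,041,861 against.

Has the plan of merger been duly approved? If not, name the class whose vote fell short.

Class I: a majority of 2407972 is 1203987; 1,203,987 required, 1,203,987 in favor — approved.
Class II: 4/5 of 3513412 = 2810729.60, rounded up to 2810730; 2,810,730 required, 2,811,015 in favor — approved.
Class III: 3/5 of 6333495 = 3800097; 3,800,097 required, 3,799,346 in favor — not approved.

Not approved — the Class III shares did not give the required vote.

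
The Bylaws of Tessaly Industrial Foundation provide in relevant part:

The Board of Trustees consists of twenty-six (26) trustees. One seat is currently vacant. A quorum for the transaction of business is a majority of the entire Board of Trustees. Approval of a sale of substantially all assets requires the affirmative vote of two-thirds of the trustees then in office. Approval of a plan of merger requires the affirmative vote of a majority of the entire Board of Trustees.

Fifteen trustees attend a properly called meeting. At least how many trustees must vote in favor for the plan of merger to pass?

The plan of merger requires a majority of the entire Board of Trustees (26).
A majority of 26 is 14.

14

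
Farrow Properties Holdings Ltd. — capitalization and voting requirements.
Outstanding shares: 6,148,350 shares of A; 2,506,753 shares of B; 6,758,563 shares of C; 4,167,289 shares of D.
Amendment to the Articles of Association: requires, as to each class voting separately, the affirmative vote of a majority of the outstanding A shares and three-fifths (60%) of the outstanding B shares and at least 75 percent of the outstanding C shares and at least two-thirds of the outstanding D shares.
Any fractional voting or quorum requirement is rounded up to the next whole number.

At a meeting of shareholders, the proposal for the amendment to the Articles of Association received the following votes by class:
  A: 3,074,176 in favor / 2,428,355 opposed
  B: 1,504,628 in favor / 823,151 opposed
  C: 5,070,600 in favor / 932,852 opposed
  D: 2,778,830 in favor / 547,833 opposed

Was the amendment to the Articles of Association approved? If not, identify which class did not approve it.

Approved — every class gave the required vote.

A: a majority of 6148350 is 3074176; 3,074,176 required, 3,074,176 in favor — approved.
B: 3/5 of 2506753 = 1504051.80, rounded up to 1504052; 1,504,052 required, 1,504,628 in favor — approved.
C: 3/4 of 6758563 = 5068922.25, rounded up to 5068923; 5,068,923 required, 5,070,600 in favor — approved.
D: 2/3 of 4167289 = 2778192.67, rounded up to 2778193; 2,778,193 required, 2,778,830 in favor — approved.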